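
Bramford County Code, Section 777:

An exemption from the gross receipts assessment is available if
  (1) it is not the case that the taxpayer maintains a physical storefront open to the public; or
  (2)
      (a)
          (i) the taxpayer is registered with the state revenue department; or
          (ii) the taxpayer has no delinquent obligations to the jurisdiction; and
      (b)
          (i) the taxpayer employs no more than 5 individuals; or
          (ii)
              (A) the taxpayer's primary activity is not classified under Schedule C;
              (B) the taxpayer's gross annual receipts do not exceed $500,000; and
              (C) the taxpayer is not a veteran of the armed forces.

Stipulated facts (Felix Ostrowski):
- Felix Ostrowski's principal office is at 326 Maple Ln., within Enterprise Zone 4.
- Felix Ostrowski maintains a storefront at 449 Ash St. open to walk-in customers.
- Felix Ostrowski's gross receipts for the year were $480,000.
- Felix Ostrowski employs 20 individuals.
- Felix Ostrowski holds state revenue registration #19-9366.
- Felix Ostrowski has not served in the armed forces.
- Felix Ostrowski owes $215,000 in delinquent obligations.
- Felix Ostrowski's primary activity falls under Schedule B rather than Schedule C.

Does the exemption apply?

Yes — exempt.

(1) not (has storefront) — not met.
(i) state-registered — holds.
(ii) no delinquency — not satisfied.
(a) = T OR F = true.
(i) ≤ 5 employees — fails.
(A) not (Schedule C activity) — satisfied.
(B) receipts ≤ $500,000 — holds.
(C) not (veteran) — met.
So (ii) is satisfied (T AND T AND T).
(b) = F OR T = true.
(2) = T AND T = true.
Overall = F OR T = true.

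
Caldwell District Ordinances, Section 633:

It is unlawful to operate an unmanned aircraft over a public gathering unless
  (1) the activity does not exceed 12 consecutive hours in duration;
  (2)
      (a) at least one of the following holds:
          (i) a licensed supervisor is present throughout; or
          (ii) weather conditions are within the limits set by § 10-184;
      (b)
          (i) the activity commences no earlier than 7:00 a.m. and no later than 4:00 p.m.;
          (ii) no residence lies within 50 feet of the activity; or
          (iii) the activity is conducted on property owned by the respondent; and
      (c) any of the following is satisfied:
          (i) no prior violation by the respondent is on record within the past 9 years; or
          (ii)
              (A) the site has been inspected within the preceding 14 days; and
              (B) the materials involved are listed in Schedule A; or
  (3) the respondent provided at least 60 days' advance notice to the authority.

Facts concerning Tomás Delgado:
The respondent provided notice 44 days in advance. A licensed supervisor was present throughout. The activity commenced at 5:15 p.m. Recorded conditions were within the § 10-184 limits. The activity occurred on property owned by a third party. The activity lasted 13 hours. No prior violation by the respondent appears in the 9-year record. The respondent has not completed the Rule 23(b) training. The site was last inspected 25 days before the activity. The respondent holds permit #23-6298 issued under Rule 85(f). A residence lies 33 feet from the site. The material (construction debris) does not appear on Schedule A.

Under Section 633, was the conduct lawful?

(1) ≤ 12 hrs duration — fails.
(i) supervisor present — met.
(ii) weather ok — satisfied.
(a) = T OR T = true.
(i) start within hours — not satisfied.
(ii) no residence in 50 ft — not satisfied.
(iii) own property — fails.
So (b) is not satisfied (F OR F OR F).
(i) no prior violation — met.
(A) site inspected — not satisfied.
(B) Schedule A material — fails.
(ii): F AND F → false.
(c) = T OR F = true.
So (2) is not satisfied (T AND F AND T).
(3) ≥60 days' notice — not satisfied.
Overall: F OR F OR F → false.

No — unlawful.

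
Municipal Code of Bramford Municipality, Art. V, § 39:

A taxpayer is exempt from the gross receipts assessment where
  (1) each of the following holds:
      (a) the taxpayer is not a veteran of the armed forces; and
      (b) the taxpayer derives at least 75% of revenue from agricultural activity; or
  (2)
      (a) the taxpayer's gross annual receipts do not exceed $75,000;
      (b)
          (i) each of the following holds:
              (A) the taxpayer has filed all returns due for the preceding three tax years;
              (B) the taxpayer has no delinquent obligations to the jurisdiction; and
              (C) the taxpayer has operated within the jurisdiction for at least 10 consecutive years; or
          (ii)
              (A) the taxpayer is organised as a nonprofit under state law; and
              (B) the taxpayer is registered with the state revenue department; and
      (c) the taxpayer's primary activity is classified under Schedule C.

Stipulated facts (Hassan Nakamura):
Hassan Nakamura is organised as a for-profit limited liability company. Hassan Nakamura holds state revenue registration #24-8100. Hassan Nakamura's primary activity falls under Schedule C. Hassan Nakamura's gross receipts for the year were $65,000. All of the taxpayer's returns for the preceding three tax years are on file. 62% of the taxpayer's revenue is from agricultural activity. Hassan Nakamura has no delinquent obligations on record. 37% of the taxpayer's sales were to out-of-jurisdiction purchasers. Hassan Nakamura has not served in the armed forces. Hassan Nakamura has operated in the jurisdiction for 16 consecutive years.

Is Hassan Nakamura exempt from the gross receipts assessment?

(a) not (veteran) — satisfied.
(b) ≥75% agricultural — fails.
So (1) is not satisfied (T AND F).
(a) receipts ≤ $75,000 — holds.
(A) returns current — satisfied.
(B) no delinquency — satisfied.
(C) ≥ 10 yrs in jurisdiction — holds.
(i): T AND T AND T → true.
(A) nonprofit — fails.
(B) state-registered — holds.
So (ii) is not satisfied (F AND T).
So (b) is satisfied (T OR F).
(c) Schedule C activity — met.
(2): T AND T AND T → true.
Overall = F OR T = true.

Yes — exempt.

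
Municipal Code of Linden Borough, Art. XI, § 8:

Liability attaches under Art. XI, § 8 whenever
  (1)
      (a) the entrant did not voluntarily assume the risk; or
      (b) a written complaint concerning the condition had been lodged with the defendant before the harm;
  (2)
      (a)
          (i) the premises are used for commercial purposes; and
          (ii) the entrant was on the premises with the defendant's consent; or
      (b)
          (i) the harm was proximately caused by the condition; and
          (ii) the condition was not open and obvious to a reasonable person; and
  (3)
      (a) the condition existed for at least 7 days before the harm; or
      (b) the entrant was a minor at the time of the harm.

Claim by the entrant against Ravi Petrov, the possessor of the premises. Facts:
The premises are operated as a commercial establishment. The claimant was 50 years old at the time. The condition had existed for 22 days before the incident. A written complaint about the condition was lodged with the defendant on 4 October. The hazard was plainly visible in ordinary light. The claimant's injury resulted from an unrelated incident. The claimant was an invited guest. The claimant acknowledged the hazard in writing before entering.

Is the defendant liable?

Yes — liable.

(a) no assumed risk — fails.
(b) complaint lodged — met.
So (1) is satisfied (F OR T).
(i) commercial use — met.
(ii) consent to enter — satisfied.
So (a) is satisfied (T AND T).
(i) proximate cause — fails.
(ii) not open/obvious — not met.
(b) = F AND F = false.
So (2) is satisfied (T OR F).
(a) condition ≥7 days old — satisfied.
(b) entrant a minor — not satisfied.
(3) = T OR F = true.
So Overall is satisfied (T AND T AND T).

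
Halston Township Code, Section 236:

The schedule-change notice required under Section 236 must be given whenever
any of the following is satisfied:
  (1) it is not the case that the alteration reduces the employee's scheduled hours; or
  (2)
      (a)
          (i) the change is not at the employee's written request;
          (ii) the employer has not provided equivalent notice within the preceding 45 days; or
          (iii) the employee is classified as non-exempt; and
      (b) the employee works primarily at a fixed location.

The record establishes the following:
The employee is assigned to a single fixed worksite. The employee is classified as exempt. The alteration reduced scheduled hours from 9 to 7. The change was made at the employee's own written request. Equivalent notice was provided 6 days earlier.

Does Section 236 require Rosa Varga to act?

(1) not (hours reduced) — fails.
(i) not employee-requested — not met.
(ii) no recent notice — not met.
(iii) non-exempt — not met.
(a) = F OR F OR F = false.
(b) fixed location — met.
(2) = F AND T = false.
Overall: F OR F → false.

No — not required.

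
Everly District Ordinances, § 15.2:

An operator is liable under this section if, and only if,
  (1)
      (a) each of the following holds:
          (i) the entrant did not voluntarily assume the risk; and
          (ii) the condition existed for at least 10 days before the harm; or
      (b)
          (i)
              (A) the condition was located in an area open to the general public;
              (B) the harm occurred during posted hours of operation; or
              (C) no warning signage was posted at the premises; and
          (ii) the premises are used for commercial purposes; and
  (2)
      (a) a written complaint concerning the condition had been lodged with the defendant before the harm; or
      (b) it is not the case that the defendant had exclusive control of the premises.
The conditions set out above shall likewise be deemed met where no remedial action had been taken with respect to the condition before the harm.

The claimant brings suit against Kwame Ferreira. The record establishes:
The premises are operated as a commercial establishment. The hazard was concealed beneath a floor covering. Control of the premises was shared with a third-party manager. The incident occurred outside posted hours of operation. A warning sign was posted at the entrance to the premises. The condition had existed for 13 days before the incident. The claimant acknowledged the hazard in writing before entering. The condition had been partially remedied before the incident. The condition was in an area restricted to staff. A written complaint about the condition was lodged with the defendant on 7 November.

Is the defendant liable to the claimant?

No — not liable.

(i) no assumed risk — not satisfied.
(ii) condition ≥10 days old — met.
(a): F AND T → false.
(A) public area — not met.
(B) during posted hours — not met.
(C) no signage posted — fails.
(i) = F OR F OR F = false.
(ii) commercial use — met.
(b) = F AND T = false.
(1) = F OR F = false.
(a) complaint lodged — satisfied.
(b) not (exclusive control) — holds.
(2): T OR T → true.
Overall = F AND T = false.
Exception (no remedial action) — not satisfied.
Result: main false OR exception false → false.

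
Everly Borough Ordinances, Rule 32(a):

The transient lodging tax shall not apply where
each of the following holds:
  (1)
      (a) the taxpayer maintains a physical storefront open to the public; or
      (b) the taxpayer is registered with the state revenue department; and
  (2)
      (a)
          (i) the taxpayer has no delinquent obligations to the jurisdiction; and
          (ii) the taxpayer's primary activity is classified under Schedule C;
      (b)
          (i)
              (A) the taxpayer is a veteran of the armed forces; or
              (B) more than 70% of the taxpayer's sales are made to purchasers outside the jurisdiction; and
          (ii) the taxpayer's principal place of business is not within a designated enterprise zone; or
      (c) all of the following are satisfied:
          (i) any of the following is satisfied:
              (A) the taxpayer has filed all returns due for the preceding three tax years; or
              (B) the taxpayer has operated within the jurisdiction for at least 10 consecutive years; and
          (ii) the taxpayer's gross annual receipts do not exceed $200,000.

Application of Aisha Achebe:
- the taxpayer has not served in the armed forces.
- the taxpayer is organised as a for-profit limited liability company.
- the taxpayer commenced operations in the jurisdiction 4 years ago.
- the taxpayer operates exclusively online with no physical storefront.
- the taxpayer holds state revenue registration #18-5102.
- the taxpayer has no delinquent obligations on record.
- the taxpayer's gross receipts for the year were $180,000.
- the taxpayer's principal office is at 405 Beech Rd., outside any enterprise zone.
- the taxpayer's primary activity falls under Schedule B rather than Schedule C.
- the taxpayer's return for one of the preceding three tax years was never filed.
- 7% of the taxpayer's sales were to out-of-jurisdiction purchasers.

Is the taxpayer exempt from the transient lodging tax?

(a) has storefront — fails.
(b) state-registered — holds.
(1): F OR T → true.
(i) no delinquency — holds.
(ii) Schedule C activity — fails.
(a): T AND F → false.
(A) veteran — not met.
(B) >70% out-of-jur. sales — fails.
(i) = F OR F = false.
(ii) not (in enterprise zone) — met.
(b): F AND T → false.
(A) returns current — not met.
(B) ≥ 10 yrs in jurisdiction — not met.
(i): F OR F → false.
(ii) receipts ≤ $200,000 — holds.
(c) = F AND T = false.
So (2) is not satisfied (F OR F OR F).
Overall: T AND F → false.

No — not exempt.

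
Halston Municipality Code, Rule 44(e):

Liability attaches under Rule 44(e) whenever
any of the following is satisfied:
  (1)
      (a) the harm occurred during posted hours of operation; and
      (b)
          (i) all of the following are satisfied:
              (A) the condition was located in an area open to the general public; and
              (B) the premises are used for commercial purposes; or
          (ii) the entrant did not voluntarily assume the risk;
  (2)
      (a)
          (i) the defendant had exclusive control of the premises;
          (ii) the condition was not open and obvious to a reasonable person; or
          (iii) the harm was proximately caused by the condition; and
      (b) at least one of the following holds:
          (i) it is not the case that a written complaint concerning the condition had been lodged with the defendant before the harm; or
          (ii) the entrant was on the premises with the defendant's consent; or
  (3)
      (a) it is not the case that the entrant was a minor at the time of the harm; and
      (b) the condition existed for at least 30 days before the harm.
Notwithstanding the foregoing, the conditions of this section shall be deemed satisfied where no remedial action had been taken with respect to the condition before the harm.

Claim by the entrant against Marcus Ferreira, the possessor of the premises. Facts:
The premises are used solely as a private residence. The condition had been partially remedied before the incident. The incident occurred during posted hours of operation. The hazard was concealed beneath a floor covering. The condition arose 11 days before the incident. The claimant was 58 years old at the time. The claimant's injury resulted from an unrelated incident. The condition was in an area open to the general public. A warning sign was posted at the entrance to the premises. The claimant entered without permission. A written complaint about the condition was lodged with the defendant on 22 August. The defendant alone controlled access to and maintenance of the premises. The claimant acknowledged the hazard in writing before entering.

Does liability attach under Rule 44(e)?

No — not liable.

(a) during posted hours — holds.
(A) public area — satisfied.
(B) commercial use — not met.
(i) = T AND F = false.
(ii) no assumed risk — not satisfied.
(b) = F OR F = false.
(1) = T AND F = false.
(i) exclusive control — holds.
(ii) not open/obvious — met.
(iii) proximate cause — fails.
So (a) is satisfied (T OR T OR F).
(i) not (complaint lodged) — not satisfied.
(ii) consent to enter — not met.
(b): F OR F → false.
(2): T AND F → false.
(a) not (entrant a minor) — met.
(b) condition ≥30 days old — not met.
(3): T AND F → false.
So Overall is not satisfied (F OR F OR F).
Exception (no remedial action) — not satisfied.
Result: main false OR exception false → false.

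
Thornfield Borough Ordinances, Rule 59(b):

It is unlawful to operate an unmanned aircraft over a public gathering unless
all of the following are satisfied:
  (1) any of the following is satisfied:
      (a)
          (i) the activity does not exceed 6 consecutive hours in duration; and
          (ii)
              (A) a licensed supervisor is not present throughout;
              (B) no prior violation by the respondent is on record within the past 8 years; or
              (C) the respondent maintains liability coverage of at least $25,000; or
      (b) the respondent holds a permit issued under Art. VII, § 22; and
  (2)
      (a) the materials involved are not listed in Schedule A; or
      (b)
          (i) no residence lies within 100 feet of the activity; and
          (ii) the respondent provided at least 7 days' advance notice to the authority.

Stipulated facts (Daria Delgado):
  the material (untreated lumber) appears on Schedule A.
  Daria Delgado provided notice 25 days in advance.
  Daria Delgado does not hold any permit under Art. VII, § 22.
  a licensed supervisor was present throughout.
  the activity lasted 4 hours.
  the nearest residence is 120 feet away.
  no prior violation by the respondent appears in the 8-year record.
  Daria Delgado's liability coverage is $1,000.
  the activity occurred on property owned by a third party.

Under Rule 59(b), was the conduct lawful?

(i) ≤ 6 hrs duration — met.
(A) not (supervisor present) — not satisfied.
(B) no prior violation — holds.
(C) coverage ≥ $25,000 — not satisfied.
So (ii) is satisfied (F OR T OR F).
So (a) is satisfied (T AND T).
(b) holds permit — not satisfied.
(1) = T OR F = true.
(a) not (Schedule A material) — not met.
(i) no residence in 100 ft — met.
(ii) ≥7 days' notice — satisfied.
(b) = T AND T = true.
(2): F OR T → true.
Overall: T AND T → true.

Yes — lawful.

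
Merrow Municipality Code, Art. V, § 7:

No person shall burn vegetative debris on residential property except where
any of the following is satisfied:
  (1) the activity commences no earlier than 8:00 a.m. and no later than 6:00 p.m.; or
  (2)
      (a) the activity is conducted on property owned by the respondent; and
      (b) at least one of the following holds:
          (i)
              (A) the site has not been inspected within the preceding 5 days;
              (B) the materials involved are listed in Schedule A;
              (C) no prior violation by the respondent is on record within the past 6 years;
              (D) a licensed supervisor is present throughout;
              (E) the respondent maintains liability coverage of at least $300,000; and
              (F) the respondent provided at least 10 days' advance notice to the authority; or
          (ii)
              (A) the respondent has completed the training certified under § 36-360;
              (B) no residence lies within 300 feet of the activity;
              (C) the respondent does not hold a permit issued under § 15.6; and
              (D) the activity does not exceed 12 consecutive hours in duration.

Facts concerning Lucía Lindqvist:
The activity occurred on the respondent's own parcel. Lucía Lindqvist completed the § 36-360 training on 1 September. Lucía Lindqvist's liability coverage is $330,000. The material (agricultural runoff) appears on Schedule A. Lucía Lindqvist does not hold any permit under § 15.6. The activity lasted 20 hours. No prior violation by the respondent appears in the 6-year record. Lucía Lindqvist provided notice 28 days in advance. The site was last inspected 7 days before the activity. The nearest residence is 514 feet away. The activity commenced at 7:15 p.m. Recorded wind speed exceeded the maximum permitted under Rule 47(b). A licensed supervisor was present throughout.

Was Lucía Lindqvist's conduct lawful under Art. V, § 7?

Yes — lawful.

(1) start within hours — fails.
(a) own property — met.
(A) not (site inspected) — satisfied.
(B) Schedule A material — holds.
(C) no prior violation — holds.
(D) supervisor present — holds.
(E) coverage ≥ $300,000 — holds.
(F) ≥10 days' notice — satisfied.
(i): T AND T AND T AND T AND T AND T → true.
(A) training certified — holds.
(B) no residence in 300 ft — holds.
(C) not (holds permit) — holds.
(D) ≤ 12 hrs duration — not met.
So (ii) is not satisfied (T AND T AND T AND F).
So (b) is satisfied (T OR F).
(2): T AND T → true.
Overall = F OR T = true.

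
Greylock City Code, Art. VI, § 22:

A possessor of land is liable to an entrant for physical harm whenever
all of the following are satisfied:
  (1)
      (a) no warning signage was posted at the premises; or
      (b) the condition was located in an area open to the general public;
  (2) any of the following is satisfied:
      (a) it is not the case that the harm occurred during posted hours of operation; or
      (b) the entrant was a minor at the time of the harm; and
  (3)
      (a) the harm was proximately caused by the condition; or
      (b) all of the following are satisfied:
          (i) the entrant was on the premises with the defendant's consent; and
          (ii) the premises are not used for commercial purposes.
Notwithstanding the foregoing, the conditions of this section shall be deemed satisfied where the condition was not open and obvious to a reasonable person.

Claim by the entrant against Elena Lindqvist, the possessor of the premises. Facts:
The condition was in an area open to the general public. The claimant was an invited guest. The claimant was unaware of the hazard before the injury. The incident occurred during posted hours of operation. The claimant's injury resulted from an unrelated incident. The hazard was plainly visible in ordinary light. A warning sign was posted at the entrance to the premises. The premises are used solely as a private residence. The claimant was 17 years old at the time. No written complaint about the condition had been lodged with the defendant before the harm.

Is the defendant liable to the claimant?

(a) no signage posted — not met.
(b) public area — holds.
(1): F OR T → true.
(a) not (during posted hours) — not met.
(b) entrant a minor — holds.
So (2) is satisfied (F OR T).
(a) proximate cause — not satisfied.
(i) consent to enter — holds.
(ii) not (commercial use) — holds.
(b): T AND T → true.
(3) = F OR T = true.
Overall = T AND T AND T = true.
Exception (not open/obvious) — not satisfied.
Result: main true OR exception false → true.

Yes — liable.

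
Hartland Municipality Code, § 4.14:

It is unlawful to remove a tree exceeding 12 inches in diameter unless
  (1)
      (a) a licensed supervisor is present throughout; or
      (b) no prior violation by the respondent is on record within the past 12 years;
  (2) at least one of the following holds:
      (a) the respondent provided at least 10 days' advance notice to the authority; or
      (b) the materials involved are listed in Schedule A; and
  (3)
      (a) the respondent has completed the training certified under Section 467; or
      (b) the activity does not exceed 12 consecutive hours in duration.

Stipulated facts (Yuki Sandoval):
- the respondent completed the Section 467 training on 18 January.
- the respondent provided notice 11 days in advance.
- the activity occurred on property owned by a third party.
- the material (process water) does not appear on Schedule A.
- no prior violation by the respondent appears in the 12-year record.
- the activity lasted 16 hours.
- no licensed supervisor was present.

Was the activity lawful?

(a) supervisor present — not met.
(b) no prior violation — holds.
(1) = F OR T = true.
(a) ≥10 days' notice — satisfied.
(b) Schedule A material — not satisfied.
(2) = T OR F = true.
(a) training certified — satisfied.
(b) ≤ 12 hrs duration — not met.
(3): T OR F → true.
Overall: T AND T AND T → true.

Yes — lawful.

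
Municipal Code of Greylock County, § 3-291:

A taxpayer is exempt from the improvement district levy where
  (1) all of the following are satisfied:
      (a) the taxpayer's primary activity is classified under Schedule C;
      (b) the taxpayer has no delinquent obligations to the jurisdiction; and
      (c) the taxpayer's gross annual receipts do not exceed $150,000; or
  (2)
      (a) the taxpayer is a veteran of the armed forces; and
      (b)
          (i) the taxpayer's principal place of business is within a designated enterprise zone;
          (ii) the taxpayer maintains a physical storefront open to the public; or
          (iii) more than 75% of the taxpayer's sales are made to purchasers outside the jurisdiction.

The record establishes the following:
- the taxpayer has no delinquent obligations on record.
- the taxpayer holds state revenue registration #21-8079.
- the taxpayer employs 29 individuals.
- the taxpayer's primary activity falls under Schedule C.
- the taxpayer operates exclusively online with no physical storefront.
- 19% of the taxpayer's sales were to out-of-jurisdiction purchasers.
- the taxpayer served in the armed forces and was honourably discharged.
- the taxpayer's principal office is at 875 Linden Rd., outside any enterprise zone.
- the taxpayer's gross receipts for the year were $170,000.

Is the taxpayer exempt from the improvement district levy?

No — not exempt.

(a) Schedule C activity — satisfied.
(b) no delinquency — holds.
(c) receipts ≤ $150,000 — not met.
(1) = T AND T AND F = false.
(a) veteran — holds.
(i) in enterprise zone — fails.
(ii) has storefront — not satisfied.
(iii) >75% out-of-jur. sales — not met.
So (b) is not satisfied (F OR F OR F).
(2): T AND F → false.
So Overall is not satisfied (F OR F).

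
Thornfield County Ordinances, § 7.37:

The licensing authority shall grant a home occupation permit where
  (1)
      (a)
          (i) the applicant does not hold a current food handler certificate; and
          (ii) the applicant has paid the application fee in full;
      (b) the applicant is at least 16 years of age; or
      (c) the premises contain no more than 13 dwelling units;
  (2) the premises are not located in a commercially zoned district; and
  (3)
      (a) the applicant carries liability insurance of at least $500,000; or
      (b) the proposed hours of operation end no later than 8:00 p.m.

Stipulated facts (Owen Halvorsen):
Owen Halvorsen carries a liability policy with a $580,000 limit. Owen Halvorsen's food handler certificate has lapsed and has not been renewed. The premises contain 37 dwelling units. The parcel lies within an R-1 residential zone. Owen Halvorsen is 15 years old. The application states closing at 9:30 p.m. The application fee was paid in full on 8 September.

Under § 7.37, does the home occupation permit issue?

Yes — granted.

(i) not (food handler cert.) — met.
(ii) fee paid — holds.
So (a) is satisfied (T AND T).
(b) age ≥ 16 — not met.
(c) ≤ 13 units — not satisfied.
(1): T OR F OR F → true.
(2) not (commercially zoned) — holds.
(a) insurance ≥ $500,000 — holds.
(b) closes by 8 p.m. — not satisfied.
(3): T OR F → true.
Overall: T AND T AND T → true.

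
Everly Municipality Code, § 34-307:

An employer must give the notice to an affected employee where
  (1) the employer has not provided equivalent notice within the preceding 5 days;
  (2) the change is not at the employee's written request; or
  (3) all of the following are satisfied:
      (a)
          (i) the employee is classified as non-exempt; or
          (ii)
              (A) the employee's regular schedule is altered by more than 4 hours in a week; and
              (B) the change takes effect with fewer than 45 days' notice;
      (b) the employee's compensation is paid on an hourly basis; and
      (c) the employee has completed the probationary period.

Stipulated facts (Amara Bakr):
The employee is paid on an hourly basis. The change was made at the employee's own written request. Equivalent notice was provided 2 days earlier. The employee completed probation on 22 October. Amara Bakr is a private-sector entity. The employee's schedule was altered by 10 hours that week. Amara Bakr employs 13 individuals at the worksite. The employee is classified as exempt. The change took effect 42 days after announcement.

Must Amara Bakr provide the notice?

Yes — required.

(1) no recent notice — not met.
(2) not employee-requested — not met.
(i) non-exempt — fails.
(A) schedule shift > 4h — satisfied.
(B) < 45 days' notice — satisfied.
(ii): T AND T → true.
(a): F OR T → true.
(b) hourly-paid — holds.
(c) past probation — satisfied.
(3): T AND T AND T → true.
So Overall is satisfied (F OR F OR T).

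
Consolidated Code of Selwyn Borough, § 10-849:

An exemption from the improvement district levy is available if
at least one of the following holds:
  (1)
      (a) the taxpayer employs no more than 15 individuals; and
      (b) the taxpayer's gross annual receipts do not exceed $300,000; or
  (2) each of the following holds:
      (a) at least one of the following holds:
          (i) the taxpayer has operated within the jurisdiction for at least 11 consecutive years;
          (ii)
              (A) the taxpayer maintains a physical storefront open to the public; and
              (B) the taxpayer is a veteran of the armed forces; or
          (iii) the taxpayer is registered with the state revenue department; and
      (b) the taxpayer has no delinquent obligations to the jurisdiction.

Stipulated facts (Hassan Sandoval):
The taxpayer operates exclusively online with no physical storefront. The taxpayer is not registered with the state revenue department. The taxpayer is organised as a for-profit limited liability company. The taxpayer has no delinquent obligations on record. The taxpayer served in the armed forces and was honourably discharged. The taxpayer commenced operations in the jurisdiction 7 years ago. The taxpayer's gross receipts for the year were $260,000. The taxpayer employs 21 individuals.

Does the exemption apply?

No — not exempt.

(a) ≤ 15 employees — not met.
(b) receipts ≤ $300,000 — satisfied.
(1): F AND T → false.
(i) ≥ 11 yrs in jurisdiction — not satisfied.
(A) has storefront — not met.
(B) veteran — satisfied.
(ii): F AND T → false.
(iii) state-registered — not met.
So (a) is not satisfied (F OR F OR F).
(b) no delinquency — holds.
So (2) is not satisfied (F AND T).
Overall = F OR F = false.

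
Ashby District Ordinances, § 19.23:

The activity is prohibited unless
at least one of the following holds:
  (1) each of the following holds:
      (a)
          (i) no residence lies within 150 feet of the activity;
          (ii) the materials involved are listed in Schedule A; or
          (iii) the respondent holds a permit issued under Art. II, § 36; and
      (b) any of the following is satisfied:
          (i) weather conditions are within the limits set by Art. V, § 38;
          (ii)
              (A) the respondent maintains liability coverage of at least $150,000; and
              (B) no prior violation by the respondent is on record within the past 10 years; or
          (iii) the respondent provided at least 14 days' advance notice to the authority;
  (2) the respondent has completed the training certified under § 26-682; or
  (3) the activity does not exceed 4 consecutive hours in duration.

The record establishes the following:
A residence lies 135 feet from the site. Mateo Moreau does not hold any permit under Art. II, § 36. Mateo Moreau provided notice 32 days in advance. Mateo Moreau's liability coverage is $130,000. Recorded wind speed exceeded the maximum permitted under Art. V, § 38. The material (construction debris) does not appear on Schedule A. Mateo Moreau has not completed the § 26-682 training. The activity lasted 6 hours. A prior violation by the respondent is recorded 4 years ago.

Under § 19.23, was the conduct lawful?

No — unlawful.

(i) no residence in 150 ft — fails.
(ii) Schedule A material — fails.
(iii) holds permit — not satisfied.
(a): F OR F OR F → false.
(i) weather ok — not satisfied.
(A) coverage ≥ $150,000 — not satisfied.
(B) no prior violation — not met.
(ii) = F AND F = false.
(iii) ≥14 days' notice — met.
(b) = F OR F OR T = true.
So (1) is not satisfied (F AND T).
(2) training certified — fails.
(3) ≤ 4 hrs duration — not satisfied.
So Overall is not satisfied (F OR F OR F).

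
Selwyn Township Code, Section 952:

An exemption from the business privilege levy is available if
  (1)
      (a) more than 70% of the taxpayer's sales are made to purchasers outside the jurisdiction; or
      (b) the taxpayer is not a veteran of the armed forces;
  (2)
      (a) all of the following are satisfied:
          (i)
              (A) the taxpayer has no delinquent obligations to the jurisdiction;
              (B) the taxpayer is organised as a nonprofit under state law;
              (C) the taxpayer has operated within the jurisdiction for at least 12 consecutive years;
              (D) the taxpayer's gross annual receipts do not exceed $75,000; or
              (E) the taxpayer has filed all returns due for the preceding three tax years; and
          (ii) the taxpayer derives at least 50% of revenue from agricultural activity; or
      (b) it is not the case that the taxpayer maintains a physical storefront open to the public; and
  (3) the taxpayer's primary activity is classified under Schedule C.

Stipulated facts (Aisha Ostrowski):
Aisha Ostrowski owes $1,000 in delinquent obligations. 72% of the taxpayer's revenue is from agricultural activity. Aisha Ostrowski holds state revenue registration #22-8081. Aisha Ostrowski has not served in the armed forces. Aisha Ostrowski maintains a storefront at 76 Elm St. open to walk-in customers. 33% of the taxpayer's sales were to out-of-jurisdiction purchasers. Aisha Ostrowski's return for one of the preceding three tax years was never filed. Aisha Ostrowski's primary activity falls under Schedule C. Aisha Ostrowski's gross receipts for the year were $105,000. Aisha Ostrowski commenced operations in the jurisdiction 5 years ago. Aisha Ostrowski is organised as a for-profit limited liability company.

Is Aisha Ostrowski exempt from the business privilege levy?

(a) >70% out-of-jur. sales — not met.
(b) not (veteran) — holds.
(1) = F OR T = true.
(A) no delinquency — not met.
(B) nonprofit — not satisfied.
(C) ≥ 12 yrs in jurisdiction — not satisfied.
(D) receipts ≤ $75,000 — not satisfied.
(E) returns current — not met.
So (i) is not satisfied (F OR F OR F OR F OR F).
(ii) ≥50% agricultural — holds.
(a): F AND T → false.
(b) not (has storefront) — not met.
(2) = F OR F = false.
(3) Schedule C activity — met.
Overall: T AND F AND T → false.

No — not exempt.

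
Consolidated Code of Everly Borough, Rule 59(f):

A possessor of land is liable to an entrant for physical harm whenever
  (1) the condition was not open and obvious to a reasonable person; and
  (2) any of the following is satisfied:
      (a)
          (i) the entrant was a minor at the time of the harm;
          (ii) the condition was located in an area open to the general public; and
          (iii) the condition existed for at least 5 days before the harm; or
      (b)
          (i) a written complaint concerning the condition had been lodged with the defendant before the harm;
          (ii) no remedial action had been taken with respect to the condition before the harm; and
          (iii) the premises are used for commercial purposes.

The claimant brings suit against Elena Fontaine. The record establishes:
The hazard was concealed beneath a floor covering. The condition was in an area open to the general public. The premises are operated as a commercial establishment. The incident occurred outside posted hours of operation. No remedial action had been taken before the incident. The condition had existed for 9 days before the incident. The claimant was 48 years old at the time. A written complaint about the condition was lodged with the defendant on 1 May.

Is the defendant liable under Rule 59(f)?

(1) not open/obvious — satisfied.
(i) entrant a minor — not met.
(ii) public area — met.
(iii) condition ≥5 days old — satisfied.
(a): F AND T AND T → false.
(i) complaint lodged — satisfied.
(ii) no remedial action — satisfied.
(iii) commercial use — holds.
So (b) is satisfied (T AND T AND T).
So (2) is satisfied (F OR T).
Overall = T AND T = true.

Yes — liable.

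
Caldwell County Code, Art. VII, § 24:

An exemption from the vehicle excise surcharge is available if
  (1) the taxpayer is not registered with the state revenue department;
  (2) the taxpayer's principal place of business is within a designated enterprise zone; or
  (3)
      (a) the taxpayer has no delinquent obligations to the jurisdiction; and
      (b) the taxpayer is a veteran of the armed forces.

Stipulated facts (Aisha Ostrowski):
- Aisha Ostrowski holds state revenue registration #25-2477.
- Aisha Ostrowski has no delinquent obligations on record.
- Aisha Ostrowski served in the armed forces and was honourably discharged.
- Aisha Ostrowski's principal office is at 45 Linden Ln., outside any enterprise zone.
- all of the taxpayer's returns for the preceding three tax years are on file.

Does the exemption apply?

Yes — exempt.

(1) not (state-registered) — fails.
(2) in enterprise zone — fails.
(a) no delinquency — holds.
(b) veteran — satisfied.
So (3) is satisfied (T AND T).
Overall: F OR F OR T → true.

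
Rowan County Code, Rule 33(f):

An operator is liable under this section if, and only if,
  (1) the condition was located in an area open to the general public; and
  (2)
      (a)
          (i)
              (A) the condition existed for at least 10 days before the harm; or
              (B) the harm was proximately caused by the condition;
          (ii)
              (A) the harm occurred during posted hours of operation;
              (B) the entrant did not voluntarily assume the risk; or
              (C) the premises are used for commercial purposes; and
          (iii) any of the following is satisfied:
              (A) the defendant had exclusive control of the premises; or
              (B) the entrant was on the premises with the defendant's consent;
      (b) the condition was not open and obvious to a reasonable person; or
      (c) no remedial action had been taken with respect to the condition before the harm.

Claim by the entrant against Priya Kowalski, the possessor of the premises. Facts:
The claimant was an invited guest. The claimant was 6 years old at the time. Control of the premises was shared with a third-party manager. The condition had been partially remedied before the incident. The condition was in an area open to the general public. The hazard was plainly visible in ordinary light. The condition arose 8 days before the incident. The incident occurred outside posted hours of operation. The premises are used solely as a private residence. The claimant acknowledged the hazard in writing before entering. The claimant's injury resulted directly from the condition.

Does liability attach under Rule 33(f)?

(1) public area — holds.
(A) condition ≥10 days old — not met.
(B) proximate cause — met.
(i): F OR T → true.
(A) during posted hours — not satisfied.
(B) no assumed risk — not satisfied.
(C) commercial use — not satisfied.
(ii) = F OR F OR F = false.
(A) exclusive control — fails.
(B) consent to enter — satisfied.
(iii) = F OR T = true.
(a) = T AND F AND T = false.
(b) not open/obvious — fails.
(c) no remedial action — fails.
(2): F OR F OR F → false.
Overall = T AND F = false.

No — not liable.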